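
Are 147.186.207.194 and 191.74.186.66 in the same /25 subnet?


Mask: 255.255.255.128
147.186.207.194 AND mask = 147.186.207.128
191.74.186.66 AND mask = 191.74.186.0
No, different subnets (147.186.207.128 vs 191.74.186.0)


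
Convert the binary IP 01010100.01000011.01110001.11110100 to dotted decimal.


01010100 = 84
01000011 = 67
01110001 = 113
11110100 = 244
IP: 84.67.113.244


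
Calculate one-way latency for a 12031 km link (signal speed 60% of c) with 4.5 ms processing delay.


Speed = 0.6 * 3e5 km/s = 180000 km/s
Propagation delay = 12031 / 180000 = 0.0668 s = 66.8389 ms
Processing delay = 4.5 ms
Total one-way latency = 71.3389 ms


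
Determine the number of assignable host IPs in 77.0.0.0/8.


Host bits = 32 - 8 = 24
Total addresses = 2^24 = 16777216
Usable = total - 2 (network and broadcast)
Usable hosts: 16777214


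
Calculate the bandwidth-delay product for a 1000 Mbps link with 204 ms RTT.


BDP = bandwidth * RTT
= 1000 Mbps * 204 ms
= 1000 * 1e6 * 204 / 1000 bits
= 204000000 bits
= 25500000 bytes
= 24902.3438 KB
BDP = 204000000 bits (25500000 bytes)


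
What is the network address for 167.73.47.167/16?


IP:   10100111.01001001.00101111.10100111
Mask: 11111111.11111111.00000000.00000000
AND operation:
Net:  10100111.01001001.00000000.00000000
Network: 167.73.0.0/16


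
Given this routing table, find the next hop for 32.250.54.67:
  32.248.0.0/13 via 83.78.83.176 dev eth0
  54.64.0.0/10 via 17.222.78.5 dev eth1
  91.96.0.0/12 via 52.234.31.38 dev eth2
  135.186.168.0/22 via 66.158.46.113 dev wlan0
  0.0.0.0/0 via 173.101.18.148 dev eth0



Longest prefix match for 32.250.54.67:
  /13 32.248.0.0: MATCH
  /10 54.64.0.0: no
  /12 91.96.0.0: no
  /22 135.186.168.0: no
  /0 0.0.0.0: MATCH
Selected: next-hop 83.78.83.176 via eth0 (matched /13)


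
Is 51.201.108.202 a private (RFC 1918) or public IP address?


RFC 1918 private ranges:
  10.0.0.0/8 (10.0.0.0 - 10.255.255.255)
  172.16.0.0/12 (172.16.0.0 - 172.31.255.255)
  192.168.0.0/16 (192.168.0.0 - 192.168.255.255)
Public (not in any RFC 1918 range)


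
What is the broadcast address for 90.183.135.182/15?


Network: 90.182.0.0/15
Host bits = 17
Set all host bits to 1:
Broadcast: 90.183.255.255


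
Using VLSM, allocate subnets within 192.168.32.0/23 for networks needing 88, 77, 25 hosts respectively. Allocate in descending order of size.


88 hosts -> /25 (126 usable): 192.168.32.0/25
77 hosts -> /25 (126 usable): 192.168.32.128/25
25 hosts -> /27 (30 usable): 192.168.33.0/27
Allocation: 192.168.32.0/25 (88 hosts, 126 usable); 192.168.32.128/25 (77 hosts, 126 usable); 192.168.33.0/27 (25 hosts, 30 usable)


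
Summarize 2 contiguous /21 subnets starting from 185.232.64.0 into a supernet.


Original prefix: /21
Number of subnets: 2 = 2^1
New prefix = 21 - 1 = 20
Supernet: 185.232.64.0/20


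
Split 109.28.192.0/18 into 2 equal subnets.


New prefix = 18 + 1 = 19
Each subnet has 8192 addresses
  109.28.192.0/19
  109.28.224.0/19
Subnets: 109.28.192.0/19, 109.28.224.0/19


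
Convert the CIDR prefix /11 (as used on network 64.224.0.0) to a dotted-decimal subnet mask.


/11 means 11 network bits, 21 host bits
Binary: 11111111111000000000000000000000
Mask: 255.224.0.0


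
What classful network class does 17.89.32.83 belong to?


First octet: 17
Binary: 00010001
0xxxxxxx -> Class A (1-126)
Class A, default mask 255.0.0.0 (/8)


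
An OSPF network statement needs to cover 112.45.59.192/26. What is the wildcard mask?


Subnet mask: 255.255.255.192
Wildcard = 255.255.255.255 - subnet mask
255 - 255 = 0
255 - 255 = 0
255 - 255 = 0
255 - 192 = 63
Wildcard: 0.0.0.63


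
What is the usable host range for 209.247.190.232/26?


Network: 209.247.190.192
Broadcast: 209.247.190.255
First usable = network + 1
Last usable = broadcast - 1
Range: 209.247.190.193 to 209.247.190.254


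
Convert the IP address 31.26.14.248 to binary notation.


31 = 00011111
26 = 00011010
14 = 00001110
248 = 11111000
Binary: 00011111.00011010.00001110.11111000


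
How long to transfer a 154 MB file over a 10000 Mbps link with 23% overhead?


Effective throughput = 10000 * (1 - 23/100) = 7700 Mbps
File size in Mb = 154 * 8 = 1232 Mb
Time = 1232 / 7700
Time = 0.16 seconds


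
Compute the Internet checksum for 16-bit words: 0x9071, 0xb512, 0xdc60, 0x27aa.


Sum all words (with carry folding):
+ 0x9071 = 0x9071
+ 0xb512 = 0x4584
+ 0xdc60 = 0x21e5
+ 0x27aa = 0x498f
One's complement: ~0x498f
Checksum = 0xb670


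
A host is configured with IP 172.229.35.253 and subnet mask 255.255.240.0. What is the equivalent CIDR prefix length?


Binary: 11111111.11111111.11110000.00000000
Count leading 1s
Prefix: /20


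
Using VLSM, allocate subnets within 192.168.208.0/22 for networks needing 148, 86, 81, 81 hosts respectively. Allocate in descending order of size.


148 hosts -> /24 (254 usable): 192.168.208.0/24
86 hosts -> /25 (126 usable): 192.168.209.0/25
81 hosts -> /25 (126 usable): 192.168.209.128/25
81 hosts -> /25 (126 usable): 192.168.210.0/25
Allocation: 192.168.208.0/24 (148 hosts, 254 usable); 192.168.209.0/25 (86 hosts, 126 usable); 192.168.209.128/25 (81 hosts, 126 usable); 192.168.210.0/25 (81 hosts, 126 usable)


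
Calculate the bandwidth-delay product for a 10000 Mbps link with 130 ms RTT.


BDP = bandwidth * RTT
= 10000 Mbps * 130 ms
= 10000 * 1e6 * 130 / 1000 bits
= 1300000000 bits
= 162500000 bytes
= 158691.4062 KB
BDP = 1300000000 bits (162500000 bytes)


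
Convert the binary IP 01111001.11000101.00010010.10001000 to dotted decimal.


01111001 = 121
11000101 = 197
00010010 = 18
10001000 = 136
IP: 121.197.18.136


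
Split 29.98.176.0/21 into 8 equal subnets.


New prefix = 21 + 3 = 24
Each subnet has 256 addresses
  29.98.176.0/24
  29.98.177.0/24
  29.98.178.0/24
  29.98.179.0/24
  29.98.180.0/24
  29.98.181.0/24
  29.98.182.0/24
  29.98.183.0/24
Subnets: 29.98.176.0/24, 29.98.177.0/24, 29.98.178.0/24, 29.98.179.0/24, 29.98.180.0/24, 29.98.181.0/24, 29.98.182.0/24, 29.98.183.0/24


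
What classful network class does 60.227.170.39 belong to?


First octet: 60
Binary: 00111100
0xxxxxxx -> Class A (1-126)
Class A, default mask 255.0.0.0 (/8)


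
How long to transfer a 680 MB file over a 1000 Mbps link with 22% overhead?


Effective throughput = 1000 * (1 - 22/100) = 780 Mbps
File size in Mb = 680 * 8 = 5440 Mb
Time = 5440 / 780
Time = 6.9744 seconds


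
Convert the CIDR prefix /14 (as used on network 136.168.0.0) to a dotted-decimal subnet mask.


/14 means 14 network bits, 18 host bits
Binary: 11111111111111000000000000000000
Mask: 255.252.0.0


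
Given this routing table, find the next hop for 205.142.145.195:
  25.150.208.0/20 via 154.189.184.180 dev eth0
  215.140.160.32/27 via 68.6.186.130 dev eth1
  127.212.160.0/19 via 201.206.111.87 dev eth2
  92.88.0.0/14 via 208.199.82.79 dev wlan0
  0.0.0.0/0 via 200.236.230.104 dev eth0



Longest prefix match for 205.142.145.195:
  /20 25.150.208.0: no
  /27 215.140.160.32: no
  /19 127.212.160.0: no
  /14 92.88.0.0: no
  /0 0.0.0.0: MATCH
Selected: next-hop 200.236.230.104 via eth0 (matched /0)


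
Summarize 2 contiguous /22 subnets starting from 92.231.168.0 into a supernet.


Original prefix: /22
Number of subnets: 2 = 2^1
New prefix = 22 - 1 = 21
Supernet: 92.231.168.0/21


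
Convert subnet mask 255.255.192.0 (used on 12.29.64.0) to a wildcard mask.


Subnet mask: 255.255.192.0
Wildcard = 255.255.255.255 - subnet mask
255 - 255 = 0
255 - 255 = 0
255 - 192 = 63
255 - 0 = 255
Wildcard: 0.0.63.255


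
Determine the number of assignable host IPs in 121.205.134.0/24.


Host bits = 32 - 24 = 8
Total addresses = 2^8 = 256
Usable = total - 2 (network and broadcast)
Usable hosts: 254


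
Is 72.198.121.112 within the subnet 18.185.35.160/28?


Subnet network: 18.185.35.160
Test IP AND mask: 72.198.121.112
No, 72.198.121.112 is not in 18.185.35.160/28


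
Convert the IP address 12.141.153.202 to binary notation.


12 = 00001100
141 = 10001101
153 = 10011001
202 = 11001010
Binary: 00001100.10001101.10011001.11001010


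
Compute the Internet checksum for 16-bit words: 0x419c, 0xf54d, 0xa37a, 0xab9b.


Sum all words (with carry folding):
+ 0x419c = 0x419c
+ 0xf54d = 0x36ea
+ 0xa37a = 0xda64
+ 0xab9b = 0x8600
One's complement: ~0x8600
Checksum = 0x79ff


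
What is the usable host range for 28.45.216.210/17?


Network: 28.45.128.0
Broadcast: 28.45.255.255
First usable = network + 1
Last usable = broadcast - 1
Range: 28.45.128.1 to 28.45.255.254


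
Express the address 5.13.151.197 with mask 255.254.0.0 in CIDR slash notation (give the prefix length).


Binary: 11111111.11111110.00000000.00000000
Count leading 1s
Prefix: /15


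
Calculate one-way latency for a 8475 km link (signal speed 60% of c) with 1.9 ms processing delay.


Speed = 0.6 * 3e5 km/s = 180000 km/s
Propagation delay = 8475 / 180000 = 0.0471 s = 47.0833 ms
Processing delay = 1.9 ms
Total one-way latency = 48.9833 ms


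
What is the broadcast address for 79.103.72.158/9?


Network: 79.0.0.0/9
Host bits = 23
Set all host bits to 1:
Broadcast: 79.127.255.255


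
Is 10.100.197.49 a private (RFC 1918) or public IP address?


RFC 1918 private ranges:
  10.0.0.0/8 (10.0.0.0 - 10.255.255.255)
  172.16.0.0/12 (172.16.0.0 - 172.31.255.255)
  192.168.0.0/16 (192.168.0.0 - 192.168.255.255)
Private (in 10.0.0.0/8)


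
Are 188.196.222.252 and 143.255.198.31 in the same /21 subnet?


Mask: 255.255.248.0
188.196.222.252 AND mask = 188.196.216.0
143.255.198.31 AND mask = 143.255.192.0
No, different subnets (188.196.216.0 vs 143.255.192.0)


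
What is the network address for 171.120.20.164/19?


IP:   10101011.01111000.00010100.10100100
Mask: 11111111.11111111.11100000.00000000
AND operation:
Net:  10101011.01111000.00000000.00000000
Network: 171.120.0.0/19


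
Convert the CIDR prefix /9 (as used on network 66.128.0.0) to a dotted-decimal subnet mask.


/9 means 9 network bits, 23 host bits
Binary: 11111111100000000000000000000000
Mask: 255.128.0.0


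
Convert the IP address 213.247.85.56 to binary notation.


213 = 11010101
247 = 11110111
85 = 01010101
56 = 00111000
Binary: 11010101.11110111.01010101.00111000


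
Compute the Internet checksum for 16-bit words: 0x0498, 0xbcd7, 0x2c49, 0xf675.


Sum all words (with carry folding):
+ 0x0498 = 0x0498
+ 0xbcd7 = 0xc16f
+ 0x2c49 = 0xedb8
+ 0xf675 = 0xe42e
One's complement: ~0xe42e
Checksum = 0x1bd1


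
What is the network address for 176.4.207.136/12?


IP:   10110000.00000100.11001111.10001000
Mask: 11111111.11110000.00000000.00000000
AND operation:
Net:  10110000.00000000.00000000.00000000
Network: 176.0.0.0/12


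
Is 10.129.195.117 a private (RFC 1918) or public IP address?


RFC 1918 private ranges:
  10.0.0.0/8 (10.0.0.0 - 10.255.255.255)
  172.16.0.0/12 (172.16.0.0 - 172.31.255.255)
  192.168.0.0/16 (192.168.0.0 - 192.168.255.255)
Private (in 10.0.0.0/8)


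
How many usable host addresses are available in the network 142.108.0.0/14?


Host bits = 32 - 14 = 18
Total addresses = 2^18 = 262144
Usable = total - 2 (network and broadcast)
Usable hosts: 262142


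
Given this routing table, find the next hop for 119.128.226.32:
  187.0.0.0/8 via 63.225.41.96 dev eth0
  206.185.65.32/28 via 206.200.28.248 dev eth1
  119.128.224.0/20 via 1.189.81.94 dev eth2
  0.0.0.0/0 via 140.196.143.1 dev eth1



Longest prefix match for 119.128.226.32:
  /8 187.0.0.0: no
  /28 206.185.65.32: no
  /20 119.128.224.0: MATCH
  /0 0.0.0.0: MATCH
Selected: next-hop 1.189.81.94 via eth2 (matched /20)


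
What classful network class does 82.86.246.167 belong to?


First octet: 82
Binary: 01010010
0xxxxxxx -> Class A (1-126)
Class A, default mask 255.0.0.0 (/8)


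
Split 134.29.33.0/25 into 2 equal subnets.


New prefix = 25 + 1 = 26
Each subnet has 64 addresses
  134.29.33.0/26
  134.29.33.64/26
Subnets: 134.29.33.0/26, 134.29.33.64/26


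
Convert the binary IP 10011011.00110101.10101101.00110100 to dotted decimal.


10011011 = 155
00110101 = 53
10101101 = 173
00110100 = 52
IP: 155.53.173.52


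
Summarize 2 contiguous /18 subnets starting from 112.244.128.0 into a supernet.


Original prefix: /18
Number of subnets: 2 = 2^1
New prefix = 18 - 1 = 17
Supernet: 112.244.128.0/17


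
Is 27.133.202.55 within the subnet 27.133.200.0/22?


Subnet network: 27.133.200.0
Test IP AND mask: 27.133.200.0
Yes, 27.133.202.55 is in 27.133.200.0/22


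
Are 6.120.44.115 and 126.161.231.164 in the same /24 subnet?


Mask: 255.255.255.0
6.120.44.115 AND mask = 6.120.44.0
126.161.231.164 AND mask = 126.161.231.0
No, different subnets (6.120.44.0 vs 126.161.231.0)


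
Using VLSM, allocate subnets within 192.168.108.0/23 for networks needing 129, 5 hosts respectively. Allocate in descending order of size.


129 hosts -> /24 (254 usable): 192.168.108.0/24
5 hosts -> /29 (6 usable): 192.168.109.0/29
Allocation: 192.168.108.0/24 (129 hosts, 254 usable); 192.168.109.0/29 (5 hosts, 6 usable)


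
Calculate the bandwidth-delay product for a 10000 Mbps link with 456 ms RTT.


BDP = bandwidth * RTT
= 10000 Mbps * 456 ms
= 10000 * 1e6 * 456 / 1000 bits
= 4560000000 bits
= 570000000 bytes
= 556640.625 KB
BDP = 4560000000 bits (570000000 bytes)


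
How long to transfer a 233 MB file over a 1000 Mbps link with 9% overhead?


Effective throughput = 1000 * (1 - 9/100) = 910 Mbps
File size in Mb = 233 * 8 = 1864 Mb
Time = 1864 / 910
Time = 2.0484 seconds


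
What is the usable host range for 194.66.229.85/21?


Network: 194.66.224.0
Broadcast: 194.66.231.255
First usable = network + 1
Last usable = broadcast - 1
Range: 194.66.224.1 to 194.66.231.254


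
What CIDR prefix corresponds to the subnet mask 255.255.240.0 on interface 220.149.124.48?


Binary: 11111111.11111111.11110000.00000000
Count leading 1s
Prefix: /20


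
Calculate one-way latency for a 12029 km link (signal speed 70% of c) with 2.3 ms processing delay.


Speed = 0.7 * 3e5 km/s = 210000 km/s
Propagation delay = 12029 / 210000 = 0.0573 s = 57.281 ms
Processing delay = 2.3 ms
Total one-way latency = 59.581 ms


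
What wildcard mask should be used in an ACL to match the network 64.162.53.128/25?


Subnet mask: 255.255.255.128
Wildcard = 255.255.255.255 - subnet mask
255 - 255 = 0
255 - 255 = 0
255 - 255 = 0
255 - 128 = 127
Wildcard: 0.0.0.127


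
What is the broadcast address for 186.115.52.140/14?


Network: 186.112.0.0/14
Host bits = 18
Set all host bits to 1:
Broadcast: 186.115.255.255


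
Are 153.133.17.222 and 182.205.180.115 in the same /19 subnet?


Mask: 255.255.224.0
153.133.17.222 AND mask = 153.133.0.0
182.205.180.115 AND mask = 182.205.160.0
No, different subnets (153.133.0.0 vs 182.205.160.0)


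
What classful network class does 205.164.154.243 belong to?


First octet: 205
Binary: 11001101
110xxxxx -> Class C (192-223)
Class C, default mask 255.255.255.0 (/24)


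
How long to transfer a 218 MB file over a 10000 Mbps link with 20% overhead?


Effective throughput = 10000 * (1 - 20/100) = 8000 Mbps
File size in Mb = 218 * 8 = 1744 Mb
Time = 1744 / 8000
Time = 0.218 seconds


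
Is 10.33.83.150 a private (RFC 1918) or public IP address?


RFC 1918 private ranges:
  10.0.0.0/8 (10.0.0.0 - 10.255.255.255)
  172.16.0.0/12 (172.16.0.0 - 172.31.255.255)
  192.168.0.0/16 (192.168.0.0 - 192.168.255.255)
Private (in 10.0.0.0/8)


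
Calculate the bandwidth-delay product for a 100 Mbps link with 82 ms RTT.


BDP = bandwidth * RTT
= 100 Mbps * 82 ms
= 100 * 1e6 * 82 / 1000 bits
= 8200000 bits
= 1025000 bytes
= 1000.9766 KB
BDP = 8200000 bits (1025000 bytes)


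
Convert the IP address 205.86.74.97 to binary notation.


205 = 11001101
86 = 01010110
74 = 01001010
97 = 01100001
Binary: 11001101.01010110.01001010.01100001


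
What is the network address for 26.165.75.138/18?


IP:   00011010.10100101.01001011.10001010
Mask: 11111111.11111111.11000000.00000000
AND operation:
Net:  00011010.10100101.01000000.00000000
Network: 26.165.64.0/18


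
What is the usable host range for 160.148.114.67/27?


Network: 160.148.114.64
Broadcast: 160.148.114.95
First usable = network + 1
Last usable = broadcast - 1
Range: 160.148.114.65 to 160.148.114.94


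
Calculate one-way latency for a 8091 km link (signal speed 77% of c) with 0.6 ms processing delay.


Speed = 0.77 * 3e5 km/s = 231000 km/s
Propagation delay = 8091 / 231000 = 0.035 s = 35.026 ms
Processing delay = 0.6 ms
Total one-way latency = 35.626 ms


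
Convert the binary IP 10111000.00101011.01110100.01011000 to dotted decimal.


10111000 = 184
00101011 = 43
01110100 = 116
01011000 = 88
IP: 184.43.116.88


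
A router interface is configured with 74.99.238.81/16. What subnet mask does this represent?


/16 means 16 network bits, 16 host bits
Binary: 11111111111111110000000000000000
Mask: 255.255.0.0


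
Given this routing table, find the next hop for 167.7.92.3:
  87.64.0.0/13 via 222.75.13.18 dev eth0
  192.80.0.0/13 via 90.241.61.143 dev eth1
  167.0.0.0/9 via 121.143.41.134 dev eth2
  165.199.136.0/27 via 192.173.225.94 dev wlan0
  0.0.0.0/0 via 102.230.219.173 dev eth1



Longest prefix match for 167.7.92.3:
  /13 87.64.0.0: no
  /13 192.80.0.0: no
  /9 167.0.0.0: MATCH
  /27 165.199.136.0: no
  /0 0.0.0.0: MATCH
Selected: next-hop 121.143.41.134 via eth2 (matched /9)


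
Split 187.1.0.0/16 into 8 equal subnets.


New prefix = 16 + 3 = 19
Each subnet has 8192 addresses
  187.1.0.0/19
  187.1.32.0/19
  187.1.64.0/19
  187.1.96.0/19
  187.1.128.0/19
  187.1.160.0/19
  187.1.192.0/19
  187.1.224.0/19
Subnets: 187.1.0.0/19, 187.1.32.0/19, 187.1.64.0/19, 187.1.96.0/19, 187.1.128.0/19, 187.1.160.0/19, 187.1.192.0/19, 187.1.224.0/19


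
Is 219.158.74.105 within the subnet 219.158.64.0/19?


Subnet network: 219.158.64.0
Test IP AND mask: 219.158.64.0
Yes, 219.158.74.105 is in 219.158.64.0/19


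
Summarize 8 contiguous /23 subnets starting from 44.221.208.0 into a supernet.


Original prefix: /23
Number of subnets: 8 = 2^3
New prefix = 23 - 3 = 20
Supernet: 44.221.208.0/20


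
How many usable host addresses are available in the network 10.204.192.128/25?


Host bits = 32 - 25 = 7
Total addresses = 2^7 = 128
Usable = total - 2 (network and broadcast)
Usable hosts: 126


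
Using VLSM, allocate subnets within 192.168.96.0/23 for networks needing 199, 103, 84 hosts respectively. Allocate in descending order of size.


199 hosts -> /24 (254 usable): 192.168.96.0/24
103 hosts -> /25 (126 usable): 192.168.97.0/25
84 hosts -> /25 (126 usable): 192.168.97.128/25
Allocation: 192.168.96.0/24 (199 hosts, 254 usable); 192.168.97.0/25 (103 hosts, 126 usable); 192.168.97.128/25 (84 hosts, 126 usable)


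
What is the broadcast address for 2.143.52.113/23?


Network: 2.143.52.0/23
Host bits = 9
Set all host bits to 1:
Broadcast: 2.143.53.255


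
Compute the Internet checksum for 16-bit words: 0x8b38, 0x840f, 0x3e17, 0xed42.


Sum all words (with carry folding):
+ 0x8b38 = 0x8b38
+ 0x840f = 0x0f48
+ 0x3e17 = 0x4d5f
+ 0xed42 = 0x3aa2
One's complement: ~0x3aa2
Checksum = 0xc55d


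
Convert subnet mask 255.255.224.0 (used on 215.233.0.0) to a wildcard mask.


Subnet mask: 255.255.224.0
Wildcard = 255.255.255.255 - subnet mask
255 - 255 = 0
255 - 255 = 0
255 - 224 = 31
255 - 0 = 255
Wildcard: 0.0.31.255


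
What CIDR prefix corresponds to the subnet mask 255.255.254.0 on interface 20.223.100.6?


Binary: 11111111.11111111.11111110.00000000
Count leading 1s
Prefix: /23


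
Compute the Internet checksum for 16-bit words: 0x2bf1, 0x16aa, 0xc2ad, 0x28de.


Sum all words (with carry folding):
+ 0x2bf1 = 0x2bf1
+ 0x16aa = 0x429b
+ 0xc2ad = 0x0549
+ 0x28de = 0x2e27
One's complement: ~0x2e27
Checksum = 0xd1d8


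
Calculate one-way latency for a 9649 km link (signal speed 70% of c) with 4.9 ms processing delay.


Speed = 0.7 * 3e5 km/s = 210000 km/s
Propagation delay = 9649 / 210000 = 0.0459 s = 45.9476 ms
Processing delay = 4.9 ms
Total one-way latency = 50.8476 ms


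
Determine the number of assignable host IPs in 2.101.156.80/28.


Host bits = 32 - 28 = 4
Total addresses = 2^4 = 16
Usable = total - 2 (network and broadcast)
Usable hosts: 14


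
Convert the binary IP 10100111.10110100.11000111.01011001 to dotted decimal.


10100111 = 167
10110100 = 180
11000111 = 199
01011001 = 89
IP: 167.180.199.89


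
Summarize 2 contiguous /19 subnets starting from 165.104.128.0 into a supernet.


Original prefix: /19
Number of subnets: 2 = 2^1
New prefix = 19 - 1 = 18
Supernet: 165.104.128.0/18


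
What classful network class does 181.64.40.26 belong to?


First octet: 181
Binary: 10110101
10xxxxxx -> Class B (128-191)
Class B, default mask 255.255.0.0 (/16)


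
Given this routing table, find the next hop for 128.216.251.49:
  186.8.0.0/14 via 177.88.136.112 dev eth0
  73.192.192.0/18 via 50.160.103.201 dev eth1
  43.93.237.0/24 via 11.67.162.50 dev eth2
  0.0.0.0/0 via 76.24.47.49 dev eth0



Longest prefix match for 128.216.251.49:
  /14 186.8.0.0: no
  /18 73.192.192.0: no
  /24 43.93.237.0: no
  /0 0.0.0.0: MATCH
Selected: next-hop 76.24.47.49 via eth0 (matched /0)


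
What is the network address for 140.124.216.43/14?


IP:   10001100.01111100.11011000.00101011
Mask: 11111111.11111100.00000000.00000000
AND operation:
Net:  10001100.01111100.00000000.00000000
Network: 140.124.0.0/14


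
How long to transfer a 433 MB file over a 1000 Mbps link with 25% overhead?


Effective throughput = 1000 * (1 - 25/100) = 750 Mbps
File size in Mb = 433 * 8 = 3464 Mb
Time = 3464 / 750
Time = 4.6187 seconds


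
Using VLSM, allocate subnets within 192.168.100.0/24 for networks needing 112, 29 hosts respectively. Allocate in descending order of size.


112 hosts -> /25 (126 usable): 192.168.100.0/25
29 hosts -> /27 (30 usable): 192.168.100.128/27
Allocation: 192.168.100.0/25 (112 hosts, 126 usable); 192.168.100.128/27 (29 hosts, 30 usable)


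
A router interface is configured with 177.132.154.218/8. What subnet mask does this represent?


/8 means 8 network bits, 24 host bits
Binary: 11111111000000000000000000000000
Mask: 255.0.0.0


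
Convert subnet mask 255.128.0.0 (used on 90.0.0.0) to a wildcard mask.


Subnet mask: 255.128.0.0
Wildcard = 255.255.255.255 - subnet mask
255 - 255 = 0
255 - 128 = 127
255 - 0 = 255
255 - 0 = 255
Wildcard: 0.127.255.255


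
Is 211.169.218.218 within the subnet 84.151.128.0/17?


Subnet network: 84.151.128.0
Test IP AND mask: 211.169.128.0
No, 211.169.218.218 is not in 84.151.128.0/17


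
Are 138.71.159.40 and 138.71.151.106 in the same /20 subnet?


Mask: 255.255.240.0
138.71.159.40 AND mask = 138.71.144.0
138.71.151.106 AND mask = 138.71.144.0
Yes, same subnet (138.71.144.0)


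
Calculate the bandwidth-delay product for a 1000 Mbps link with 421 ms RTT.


BDP = bandwidth * RTT
= 1000 Mbps * 421 ms
= 1000 * 1e6 * 421 / 1000 bits
= 421000000 bits
= 52625000 bytes
= 51391.6016 KB
BDP = 421000000 bits (52625000 bytes)


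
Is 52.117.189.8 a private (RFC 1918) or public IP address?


RFC 1918 private ranges:
  10.0.0.0/8 (10.0.0.0 - 10.255.255.255)
  172.16.0.0/12 (172.16.0.0 - 172.31.255.255)
  192.168.0.0/16 (192.168.0.0 - 192.168.255.255)
Public (not in any RFC 1918 range)


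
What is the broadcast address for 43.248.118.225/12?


Network: 43.240.0.0/12
Host bits = 20
Set all host bits to 1:
Broadcast: 43.255.255.255


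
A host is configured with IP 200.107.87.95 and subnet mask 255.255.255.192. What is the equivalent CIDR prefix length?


Binary: 11111111.11111111.11111111.11000000
Count leading 1s
Prefix: /26


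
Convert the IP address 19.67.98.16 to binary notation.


19 = 00010011
67 = 01000011
98 = 01100010
16 = 00010000
Binary: 00010011.01000011.01100010.00010000


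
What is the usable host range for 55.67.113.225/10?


Network: 55.64.0.0
Broadcast: 55.127.255.255
First usable = network + 1
Last usable = broadcast - 1
Range: 55.64.0.1 to 55.127.255.254


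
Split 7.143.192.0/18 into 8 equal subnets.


New prefix = 18 + 3 = 21
Each subnet has 2048 addresses
  7.143.192.0/21
  7.143.200.0/21
  7.143.208.0/21
  7.143.216.0/21
  7.143.224.0/21
  7.143.232.0/21
  7.143.240.0/21
  7.143.248.0/21
Subnets: 7.143.192.0/21, 7.143.200.0/21, 7.143.208.0/21, 7.143.216.0/21, 7.143.224.0/21, 7.143.232.0/21, 7.143.240.0/21, 7.143.248.0/21


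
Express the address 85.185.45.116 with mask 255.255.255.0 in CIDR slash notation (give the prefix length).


Binary: 11111111.11111111.11111111.00000000
Count leading 1s
Prefix: /24


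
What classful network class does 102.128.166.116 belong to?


First octet: 102
Binary: 01100110
0xxxxxxx -> Class A (1-126)
Class A, default mask 255.0.0.0 (/8)


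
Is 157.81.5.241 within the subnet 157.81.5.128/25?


Subnet network: 157.81.5.128
Test IP AND mask: 157.81.5.128
Yes, 157.81.5.241 is in 157.81.5.128/25


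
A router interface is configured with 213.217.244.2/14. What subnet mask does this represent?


/14 means 14 network bits, 18 host bits
Binary: 11111111111111000000000000000000
Mask: 255.252.0.0


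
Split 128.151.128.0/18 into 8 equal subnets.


New prefix = 18 + 3 = 21
Each subnet has 2048 addresses
  128.151.128.0/21
  128.151.136.0/21
  128.151.144.0/21
  128.151.152.0/21
  128.151.160.0/21
  128.151.168.0/21
  128.151.176.0/21
  128.151.184.0/21
Subnets: 128.151.128.0/21, 128.151.136.0/21, 128.151.144.0/21, 128.151.152.0/21, 128.151.160.0/21, 128.151.168.0/21, 128.151.176.0/21, 128.151.184.0/21


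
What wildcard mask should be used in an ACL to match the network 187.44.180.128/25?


Subnet mask: 255.255.255.128
Wildcard = 255.255.255.255 - subnet mask
255 - 255 = 0
255 - 255 = 0
255 - 255 = 0
255 - 128 = 127
Wildcard: 0.0.0.127


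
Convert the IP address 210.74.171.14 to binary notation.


210 = 11010010
74 = 01001010
171 = 10101011
14 = 00001110
Binary: 11010010.01001010.10101011.00001110


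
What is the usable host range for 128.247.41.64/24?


Network: 128.247.41.0
Broadcast: 128.247.41.255
First usable = network + 1
Last usable = broadcast - 1
Range: 128.247.41.1 to 128.247.41.254


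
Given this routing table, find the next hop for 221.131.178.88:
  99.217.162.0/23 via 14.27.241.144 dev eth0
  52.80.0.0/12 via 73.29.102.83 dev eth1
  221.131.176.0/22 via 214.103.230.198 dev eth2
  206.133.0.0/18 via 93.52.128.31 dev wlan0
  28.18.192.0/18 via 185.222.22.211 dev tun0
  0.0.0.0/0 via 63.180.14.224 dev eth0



Longest prefix match for 221.131.178.88:
  /23 99.217.162.0: no
  /12 52.80.0.0: no
  /22 221.131.176.0: MATCH
  /18 206.133.0.0: no
  /18 28.18.192.0: no
  /0 0.0.0.0: MATCH
Selected: next-hop 214.103.230.198 via eth2 (matched /22)


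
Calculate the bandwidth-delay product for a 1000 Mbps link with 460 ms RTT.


BDP = bandwidth * RTT
= 1000 Mbps * 460 ms
= 1000 * 1e6 * 460 / 1000 bits
= 460000000 bits
= 57500000 bytes
= 56152.3438 KB
BDP = 460000000 bits (57500000 bytes)


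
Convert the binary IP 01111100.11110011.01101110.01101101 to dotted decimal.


01111100 = 124
11110011 = 243
01101110 = 110
01101101 = 109
IP: 124.243.110.109


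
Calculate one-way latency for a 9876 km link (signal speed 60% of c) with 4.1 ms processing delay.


Speed = 0.6 * 3e5 km/s = 180000 km/s
Propagation delay = 9876 / 180000 = 0.0549 s = 54.8667 ms
Processing delay = 4.1 ms
Total one-way latency = 58.9667 ms


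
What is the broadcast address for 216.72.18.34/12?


Network: 216.64.0.0/12
Host bits = 20
Set all host bits to 1:
Broadcast: 216.79.255.255


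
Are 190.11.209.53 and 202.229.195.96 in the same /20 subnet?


Mask: 255.255.240.0
190.11.209.53 AND mask = 190.11.208.0
202.229.195.96 AND mask = 202.229.192.0
No, different subnets (190.11.208.0 vs 202.229.192.0)


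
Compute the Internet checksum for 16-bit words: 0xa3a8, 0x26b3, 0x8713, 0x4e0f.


Sum all words (with carry folding):
+ 0xa3a8 = 0xa3a8
+ 0x26b3 = 0xca5b
+ 0x8713 = 0x516f
+ 0x4e0f = 0x9f7e
One's complement: ~0x9f7e
Checksum = 0x6081


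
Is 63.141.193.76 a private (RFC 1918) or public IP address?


RFC 1918 private ranges:
  10.0.0.0/8 (10.0.0.0 - 10.255.255.255)
  172.16.0.0/12 (172.16.0.0 - 172.31.255.255)
  192.168.0.0/16 (192.168.0.0 - 192.168.255.255)
Public (not in any RFC 1918 range)


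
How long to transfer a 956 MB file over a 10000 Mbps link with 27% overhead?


Effective throughput = 10000 * (1 - 27/100) = 7300 Mbps
File size in Mb = 956 * 8 = 7648 Mb
Time = 7648 / 7300
Time = 1.0477 seconds


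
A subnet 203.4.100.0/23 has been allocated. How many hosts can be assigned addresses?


Host bits = 32 - 23 = 9
Total addresses = 2^9 = 512
Usable = total - 2 (network and broadcast)
Usable hosts: 510


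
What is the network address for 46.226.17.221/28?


IP:   00101110.11100010.00010001.11011101
Mask: 11111111.11111111.11111111.11110000
AND operation:
Net:  00101110.11100010.00010001.11010000
Network: 46.226.17.208/28


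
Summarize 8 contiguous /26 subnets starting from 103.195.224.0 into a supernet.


Original prefix: /26
Number of subnets: 8 = 2^3
New prefix = 26 - 3 = 23
Supernet: 103.195.224.0/23


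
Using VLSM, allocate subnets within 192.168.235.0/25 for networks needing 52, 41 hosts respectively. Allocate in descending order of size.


52 hosts -> /26 (62 usable): 192.168.235.0/26
41 hosts -> /26 (62 usable): 192.168.235.64/26
Allocation: 192.168.235.0/26 (52 hosts, 62 usable); 192.168.235.64/26 (41 hosts, 62 usable)


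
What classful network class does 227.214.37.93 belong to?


First octet: 227
Binary: 11100011
1110xxxx -> Class D (224-239)
Class D (multicast), default mask N/A


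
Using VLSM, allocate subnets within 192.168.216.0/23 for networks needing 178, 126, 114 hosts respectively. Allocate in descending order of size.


178 hosts -> /24 (254 usable): 192.168.216.0/24
126 hosts -> /25 (126 usable): 192.168.217.0/25
114 hosts -> /25 (126 usable): 192.168.217.128/25
Allocation: 192.168.216.0/24 (178 hosts, 254 usable); 192.168.217.0/25 (126 hosts, 126 usable); 192.168.217.128/25 (114 hosts, 126 usable)


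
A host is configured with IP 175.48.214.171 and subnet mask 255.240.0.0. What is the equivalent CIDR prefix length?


Binary: 11111111.11110000.00000000.00000000
Count leading 1s
Prefix: /12


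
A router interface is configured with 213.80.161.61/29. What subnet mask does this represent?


/29 means 29 network bits, 3 host bits
Binary: 11111111111111111111111111111000
Mask: 255.255.255.248


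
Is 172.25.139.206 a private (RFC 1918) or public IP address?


RFC 1918 private ranges:
  10.0.0.0/8 (10.0.0.0 - 10.255.255.255)
  172.16.0.0/12 (172.16.0.0 - 172.31.255.255)
  192.168.0.0/16 (192.168.0.0 - 192.168.255.255)
Private (in 172.16.0.0/12)


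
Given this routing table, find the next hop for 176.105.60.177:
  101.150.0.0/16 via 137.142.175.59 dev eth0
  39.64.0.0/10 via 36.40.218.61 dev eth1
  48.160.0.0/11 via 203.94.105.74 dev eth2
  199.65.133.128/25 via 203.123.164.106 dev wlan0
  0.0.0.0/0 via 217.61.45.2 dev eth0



Longest prefix match for 176.105.60.177:
  /16 101.150.0.0: no
  /10 39.64.0.0: no
  /11 48.160.0.0: no
  /25 199.65.133.128: no
  /0 0.0.0.0: MATCH
Selected: next-hop 217.61.45.2 via eth0 (matched /0)


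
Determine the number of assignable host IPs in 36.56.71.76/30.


Host bits = 32 - 30 = 2
Total addresses = 2^2 = 4
Usable = total - 2 (network and broadcast)
Usable hosts: 2


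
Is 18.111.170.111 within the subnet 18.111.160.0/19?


Subnet network: 18.111.160.0
Test IP AND mask: 18.111.160.0
Yes, 18.111.170.111 is in 18.111.160.0/19


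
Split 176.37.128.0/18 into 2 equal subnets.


New prefix = 18 + 1 = 19
Each subnet has 8192 addresses
  176.37.128.0/19
  176.37.160.0/19
Subnets: 176.37.128.0/19, 176.37.160.0/19


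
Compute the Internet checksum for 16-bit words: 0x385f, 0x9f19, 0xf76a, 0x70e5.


Sum all words (with carry folding):
+ 0x385f = 0x385f
+ 0x9f19 = 0xd778
+ 0xf76a = 0xcee3
+ 0x70e5 = 0x3fc9
One's complement: ~0x3fc9
Checksum = 0xc036


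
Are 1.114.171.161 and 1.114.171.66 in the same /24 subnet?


Mask: 255.255.255.0
1.114.171.161 AND mask = 1.114.171.0
1.114.171.66 AND mask = 1.114.171.0
Yes, same subnet (1.114.171.0)


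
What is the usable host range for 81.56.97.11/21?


Network: 81.56.96.0
Broadcast: 81.56.103.255
First usable = network + 1
Last usable = broadcast - 1
Range: 81.56.96.1 to 81.56.103.254


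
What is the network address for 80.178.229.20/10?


IP:   01010000.10110010.11100101.00010100
Mask: 11111111.11000000.00000000.00000000
AND operation:
Net:  01010000.10000000.00000000.00000000
Network: 80.128.0.0/10


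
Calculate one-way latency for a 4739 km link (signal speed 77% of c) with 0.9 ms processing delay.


Speed = 0.77 * 3e5 km/s = 231000 km/s
Propagation delay = 4739 / 231000 = 0.0205 s = 20.5152 ms
Processing delay = 0.9 ms
Total one-way latency = 21.4152 ms


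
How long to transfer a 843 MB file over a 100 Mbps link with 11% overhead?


Effective throughput = 100 * (1 - 11/100) = 89 Mbps
File size in Mb = 843 * 8 = 6744 Mb
Time = 6744 / 89
Time = 75.7753 seconds


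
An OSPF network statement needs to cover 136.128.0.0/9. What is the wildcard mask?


Subnet mask: 255.128.0.0
Wildcard = 255.255.255.255 - subnet mask
255 - 255 = 0
255 - 128 = 127
255 - 0 = 255
255 - 0 = 255
Wildcard: 0.127.255.255


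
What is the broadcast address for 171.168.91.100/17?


Network: 171.168.0.0/17
Host bits = 15
Set all host bits to 1:
Broadcast: 171.168.127.255


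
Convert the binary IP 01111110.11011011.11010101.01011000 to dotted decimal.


01111110 = 126
11011011 = 219
11010101 = 213
01011000 = 88
IP: 126.219.213.88


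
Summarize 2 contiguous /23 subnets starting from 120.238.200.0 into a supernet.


Original prefix: /23
Number of subnets: 2 = 2^1
New prefix = 23 - 1 = 22
Supernet: 120.238.200.0/22


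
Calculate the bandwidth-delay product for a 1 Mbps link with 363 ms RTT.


BDP = bandwidth * RTT
= 1 Mbps * 363 ms
= 1 * 1e6 * 363 / 1000 bits
= 363000 bits
= 45375 bytes
= 44.3115 KB
BDP = 363000 bits (45375 bytes)


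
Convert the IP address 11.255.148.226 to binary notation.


11 = 00001011
255 = 11111111
148 = 10010100
226 = 11100010
Binary: 00001011.11111111.10010100.11100010


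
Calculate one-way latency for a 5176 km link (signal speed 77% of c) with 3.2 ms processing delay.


Speed = 0.77 * 3e5 km/s = 231000 km/s
Propagation delay = 5176 / 231000 = 0.0224 s = 22.4069 ms
Processing delay = 3.2 ms
Total one-way latency = 25.6069 ms


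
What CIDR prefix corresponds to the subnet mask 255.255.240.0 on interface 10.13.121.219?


Binary: 11111111.11111111.11110000.00000000
Count leading 1s
Prefix: /20


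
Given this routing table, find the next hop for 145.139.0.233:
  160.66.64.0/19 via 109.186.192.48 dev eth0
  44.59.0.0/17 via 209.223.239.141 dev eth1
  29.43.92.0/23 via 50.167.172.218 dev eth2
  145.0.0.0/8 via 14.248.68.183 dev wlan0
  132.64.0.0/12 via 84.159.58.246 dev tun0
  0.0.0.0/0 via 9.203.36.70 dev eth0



Longest prefix match for 145.139.0.233:
  /19 160.66.64.0: no
  /17 44.59.0.0: no
  /23 29.43.92.0: no
  /8 145.0.0.0: MATCH
  /12 132.64.0.0: no
  /0 0.0.0.0: MATCH
Selected: next-hop 14.248.68.183 via wlan0 (matched /8)


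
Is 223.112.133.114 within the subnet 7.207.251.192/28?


Subnet network: 7.207.251.192
Test IP AND mask: 223.112.133.112
No, 223.112.133.114 is not in 7.207.251.192/28


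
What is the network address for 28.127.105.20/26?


IP:   00011100.01111111.01101001.00010100
Mask: 11111111.11111111.11111111.11000000
AND operation:
Net:  00011100.01111111.01101001.00000000
Network: 28.127.105.0/26


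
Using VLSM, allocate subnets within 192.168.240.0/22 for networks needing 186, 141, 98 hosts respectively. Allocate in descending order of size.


186 hosts -> /24 (254 usable): 192.168.240.0/24
141 hosts -> /24 (254 usable): 192.168.241.0/24
98 hosts -> /25 (126 usable): 192.168.242.0/25
Allocation: 192.168.240.0/24 (186 hosts, 254 usable); 192.168.241.0/24 (141 hosts, 254 usable); 192.168.242.0/25 (98 hosts, 126 usable)


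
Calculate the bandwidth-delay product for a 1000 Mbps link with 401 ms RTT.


BDP = bandwidth * RTT
= 1000 Mbps * 401 ms
= 1000 * 1e6 * 401 / 1000 bits
= 401000000 bits
= 50125000 bytes
= 48950.1953 KB
BDP = 401000000 bits (50125000 bytes)


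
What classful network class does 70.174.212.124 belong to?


First octet: 70
Binary: 01000110
0xxxxxxx -> Class A (1-126)
Class A, default mask 255.0.0.0 (/8)


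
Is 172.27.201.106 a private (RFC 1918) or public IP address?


RFC 1918 private ranges:
  10.0.0.0/8 (10.0.0.0 - 10.255.255.255)
  172.16.0.0/12 (172.16.0.0 - 172.31.255.255)
  192.168.0.0/16 (192.168.0.0 - 192.168.255.255)
Private (in 172.16.0.0/12)


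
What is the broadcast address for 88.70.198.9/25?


Network: 88.70.198.0/25
Host bits = 7
Set all host bits to 1:
Broadcast: 88.70.198.127


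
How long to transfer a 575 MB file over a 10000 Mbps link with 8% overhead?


Effective throughput = 10000 * (1 - 8/100) = 9200 Mbps
File size in Mb = 575 * 8 = 4600 Mb
Time = 4600 / 9200
Time = 0.5 seconds


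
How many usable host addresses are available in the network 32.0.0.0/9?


Host bits = 32 - 9 = 23
Total addresses = 2^23 = 8388608
Usable = total - 2 (network and broadcast)
Usable hosts: 8388606


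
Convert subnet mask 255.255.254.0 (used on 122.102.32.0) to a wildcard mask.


Subnet mask: 255.255.254.0
Wildcard = 255.255.255.255 - subnet mask
255 - 255 = 0
255 - 255 = 0
255 - 254 = 1
255 - 0 = 255
Wildcard: 0.0.1.255


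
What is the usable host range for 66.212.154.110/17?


Network: 66.212.128.0
Broadcast: 66.212.255.255
First usable = network + 1
Last usable = broadcast - 1
Range: 66.212.128.1 to 66.212.255.254


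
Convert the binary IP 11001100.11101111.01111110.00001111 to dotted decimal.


11001100 = 204
11101111 = 239
01111110 = 126
00001111 = 15
IP: 204.239.126.15


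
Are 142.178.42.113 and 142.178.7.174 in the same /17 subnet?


Mask: 255.255.128.0
142.178.42.113 AND mask = 142.178.0.0
142.178.7.174 AND mask = 142.178.0.0
Yes, same subnet (142.178.0.0)


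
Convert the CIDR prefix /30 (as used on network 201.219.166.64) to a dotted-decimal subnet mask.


/30 means 30 network bits, 2 host bits
Binary: 11111111111111111111111111111100
Mask: 255.255.255.252


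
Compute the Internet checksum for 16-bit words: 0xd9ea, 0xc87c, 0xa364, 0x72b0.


Sum all words (with carry folding):
+ 0xd9ea = 0xd9ea
+ 0xc87c = 0xa267
+ 0xa364 = 0x45cc
+ 0x72b0 = 0xb87c
One's complement: ~0xb87c
Checksum = 0x4783


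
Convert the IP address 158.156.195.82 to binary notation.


158 = 10011110
156 = 10011100
195 = 11000011
82 = 01010010
Binary: 10011110.10011100.11000011.01010010


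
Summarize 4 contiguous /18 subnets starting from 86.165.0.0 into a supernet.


Original prefix: /18
Number of subnets: 4 = 2^2
New prefix = 18 - 2 = 16
Supernet: 86.165.0.0/16


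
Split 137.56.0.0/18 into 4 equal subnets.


New prefix = 18 + 2 = 20
Each subnet has 4096 addresses
  137.56.0.0/20
  137.56.16.0/20
  137.56.32.0/20
  137.56.48.0/20
Subnets: 137.56.0.0/20, 137.56.16.0/20, 137.56.32.0/20, 137.56.48.0/20


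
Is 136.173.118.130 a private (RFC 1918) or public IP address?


RFC 1918 private ranges:
  10.0.0.0/8 (10.0.0.0 - 10.255.255.255)
  172.16.0.0/12 (172.16.0.0 - 172.31.255.255)
  192.168.0.0/16 (192.168.0.0 - 192.168.255.255)
Public (not in any RFC 1918 range)


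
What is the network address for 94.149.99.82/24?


IP:   01011110.10010101.01100011.01010010
Mask: 11111111.11111111.11111111.00000000
AND operation:
Net:  01011110.10010101.01100011.00000000
Network: 94.149.99.0/24
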